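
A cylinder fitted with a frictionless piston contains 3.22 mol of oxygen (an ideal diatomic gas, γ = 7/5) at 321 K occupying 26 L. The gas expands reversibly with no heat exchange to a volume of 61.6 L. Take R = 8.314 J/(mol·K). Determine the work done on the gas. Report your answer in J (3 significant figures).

Adiabatic: TV^(γ−1) = const with γ = 7/5.
T₂ = T₁ (V₁/V₂)^(γ−1) = 321 × (26/61.6)^0.4 = 321 × 0.7082 = 227.3 K.
W_by = nCᵥ(T₁ − T₂) = (3.22)(20.79)(321 − 227.3) = 6269 J.
Work on gas = −W_by = -6269 J.

W ≈ -6270 J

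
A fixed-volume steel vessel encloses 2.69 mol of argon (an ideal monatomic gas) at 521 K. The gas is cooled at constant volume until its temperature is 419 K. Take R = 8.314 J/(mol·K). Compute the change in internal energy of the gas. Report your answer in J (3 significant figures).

ΔU ≈ -3420 J

Constant volume ⇒ W = 0, so Q = ΔU = nCᵥΔT with Cᵥ = 3R/2 = 12.47 J/(mol·K).
ΔU = (2.69)(12.47)(419 − 521) = -3422 J.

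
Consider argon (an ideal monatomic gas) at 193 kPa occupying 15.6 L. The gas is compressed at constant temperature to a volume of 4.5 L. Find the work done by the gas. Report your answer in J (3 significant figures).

Isothermal: W = nRT ln(V₂/V₁) = P₁V₁ ln(V₂/V₁).
P₁V₁ = (193 kPa)(15.6 L) = 3011 J.
W = 3011 × ln(4.5/15.6) = 3011 × -1.243
W_by_gas = -3743 J.

W ≈ -3740 J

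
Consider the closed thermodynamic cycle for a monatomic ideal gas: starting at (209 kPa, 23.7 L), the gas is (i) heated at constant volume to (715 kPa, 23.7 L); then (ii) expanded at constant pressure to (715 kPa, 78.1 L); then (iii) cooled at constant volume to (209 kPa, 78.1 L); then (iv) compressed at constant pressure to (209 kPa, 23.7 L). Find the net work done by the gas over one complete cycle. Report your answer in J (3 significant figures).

W_net ≈ 27500 J

Constant-volume legs do no work.
W(ii) = (715)(78.1 − 23.7) = 38896 J; W(iv) = (209)(23.7 − 78.1) = -11370 J.
W_net = 38896 − 11370 = 27526 J (the clockwise enclosed area).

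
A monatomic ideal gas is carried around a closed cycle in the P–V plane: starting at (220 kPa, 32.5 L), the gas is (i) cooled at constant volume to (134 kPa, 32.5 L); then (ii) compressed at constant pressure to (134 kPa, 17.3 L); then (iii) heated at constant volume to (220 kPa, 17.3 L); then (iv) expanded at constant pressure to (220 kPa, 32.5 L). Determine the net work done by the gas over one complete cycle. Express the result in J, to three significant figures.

W_net ≈ 1310 J

Constant-volume legs do no work.
W(ii) = (134)(17.3 − 32.5) = -2037 J; W(iv) = (220)(32.5 − 17.3) = 3344 J.
W_net = -2037 + 3344 = 1307 J (the clockwise enclosed area).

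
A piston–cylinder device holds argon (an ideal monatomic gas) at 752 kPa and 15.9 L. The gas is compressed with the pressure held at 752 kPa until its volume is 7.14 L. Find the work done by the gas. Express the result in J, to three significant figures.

W ≈ -6590 J

Isobaric: W = P ΔV.
W = (752 kPa)(7.14 − 15.9 L) = (752)(-8.76) = -6588 J.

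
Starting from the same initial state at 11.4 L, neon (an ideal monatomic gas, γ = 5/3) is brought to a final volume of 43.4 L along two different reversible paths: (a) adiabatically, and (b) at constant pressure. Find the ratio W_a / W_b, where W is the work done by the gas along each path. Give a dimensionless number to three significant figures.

W_a / W_b ≈ 0.315

Path (a) adiabatic: W = P₁V₁(1 − (V₁/V₂)^(γ−1))/(γ−1) → W_a/(P₁V₁) = 0.8848.
Path (b) isobaric: W = P₁(V₂ − V₁) → W_b/(P₁V₁) = 2.807.
W_a / W_b = 0.8848 / 2.807 = 0.3152.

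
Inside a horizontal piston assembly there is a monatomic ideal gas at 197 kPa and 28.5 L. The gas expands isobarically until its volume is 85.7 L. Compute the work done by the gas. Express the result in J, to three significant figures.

W ≈ 11300 J

Isobaric: W = P ΔV.
W = (197 kPa)(85.7 − 28.5 L) = (197)(57.2) = 11268 J.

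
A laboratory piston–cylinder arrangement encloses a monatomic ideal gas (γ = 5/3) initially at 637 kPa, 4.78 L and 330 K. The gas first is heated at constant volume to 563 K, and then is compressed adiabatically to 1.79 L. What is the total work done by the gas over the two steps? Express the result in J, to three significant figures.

Step 1 (isochoric): W = 0 (constant volume).
After step 1: P = 1087 kPa (V unchanged).
Step 2 (adiabatic): W = (P₁V₁ − P₂V₂)/(γ−1) = (5195 − 9999)/0.667 = -7206 J.
W_total = 0 − 7206 = -7206 J.

W_total ≈ -7210 J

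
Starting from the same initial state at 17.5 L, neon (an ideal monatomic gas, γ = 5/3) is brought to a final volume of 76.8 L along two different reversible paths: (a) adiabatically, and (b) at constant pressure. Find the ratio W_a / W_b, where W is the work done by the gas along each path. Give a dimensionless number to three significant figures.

W_a / W_b ≈ 0.278

Path (a) adiabatic: W = P₁V₁(1 − (V₁/V₂)^(γ−1))/(γ−1) → W_a/(P₁V₁) = 0.9404.
Path (b) isobaric: W = P₁(V₂ − V₁) → W_b/(P₁V₁) = 3.389.
W_a / W_b = 0.9404 / 3.389 = 0.2775.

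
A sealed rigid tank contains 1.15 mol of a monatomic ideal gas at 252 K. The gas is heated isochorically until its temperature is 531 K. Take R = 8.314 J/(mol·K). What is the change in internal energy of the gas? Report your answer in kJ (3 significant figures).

Constant volume ⇒ W = 0, so Q = ΔU = nCᵥΔT with Cᵥ = 3R/2 = 12.47 J/(mol·K).
ΔU = (1.15)(12.47)(531 − 252) = 4001 J.

ΔU ≈ 4.00 kJ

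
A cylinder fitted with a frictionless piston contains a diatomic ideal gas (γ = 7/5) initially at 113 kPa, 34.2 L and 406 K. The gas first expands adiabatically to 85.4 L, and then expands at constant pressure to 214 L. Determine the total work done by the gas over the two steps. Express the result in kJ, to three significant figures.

W_total ≈ 7.00 kJ

Step 1 (adiabatic): W = (P₁V₁ − P₂V₂)/(γ−1) = (3865 − 2680)/0.4 = 2962 J.
After step 1: P = 31.38 kPa, V = 85.4 L, T = 281.5 K.
Step 2 (isobaric): W = PΔV = (31.38 kPa)(214 − 85.4 L) = 4036 J.
W_total = 2962 + 4036 = 6997 J.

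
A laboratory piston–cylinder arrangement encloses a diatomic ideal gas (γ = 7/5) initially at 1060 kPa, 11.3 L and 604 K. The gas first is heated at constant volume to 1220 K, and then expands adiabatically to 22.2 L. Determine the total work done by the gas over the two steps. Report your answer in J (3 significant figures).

W_total ≈ 14300 J

Step 1 (isochoric): W = 0 (constant volume).
After step 1: P = 2141 kPa (V unchanged).
Step 2 (adiabatic): W = (P₁V₁ − P₂V₂)/(γ−1) = (24194 − 18467)/0.4 = 14317 J.
W_total = 0 + 14317 = 14317 J.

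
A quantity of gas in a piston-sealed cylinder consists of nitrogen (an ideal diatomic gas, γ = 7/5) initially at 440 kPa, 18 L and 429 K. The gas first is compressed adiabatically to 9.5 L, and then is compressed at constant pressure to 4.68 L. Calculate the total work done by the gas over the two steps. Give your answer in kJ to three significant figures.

Step 1 (adiabatic): W = (P₁V₁ − P₂V₂)/(γ−1) = (7920 − 10227)/0.4 = -5767 J.
After step 1: P = 1077 kPa, V = 9.5 L, T = 554 K.
Step 2 (isobaric): W = PΔV = (1077 kPa)(4.68 − 9.5 L) = -5189 J.
W_total = -5767 − 5189 = -10956 J.

W_total ≈ -11.0 kJ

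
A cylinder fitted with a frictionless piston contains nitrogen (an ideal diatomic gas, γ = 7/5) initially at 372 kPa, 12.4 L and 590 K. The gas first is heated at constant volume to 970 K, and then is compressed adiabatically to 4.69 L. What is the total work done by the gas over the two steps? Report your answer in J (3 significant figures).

W_total ≈ -9010 J

Step 1 (isochoric): W = 0 (constant volume).
After step 1: P = 611.6 kPa (V unchanged).
Step 2 (adiabatic): W = (P₁V₁ − P₂V₂)/(γ−1) = (7584 − 11189)/0.4 = -9013 J.
W_total = 0 − 9013 = -9013 J.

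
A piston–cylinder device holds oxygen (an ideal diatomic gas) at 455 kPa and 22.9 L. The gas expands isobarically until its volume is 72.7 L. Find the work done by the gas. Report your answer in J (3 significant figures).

W ≈ 22700 J

Isobaric: W = P ΔV.
W = (455 kPa)(72.7 − 22.9 L) = (455)(49.8) = 22659 J.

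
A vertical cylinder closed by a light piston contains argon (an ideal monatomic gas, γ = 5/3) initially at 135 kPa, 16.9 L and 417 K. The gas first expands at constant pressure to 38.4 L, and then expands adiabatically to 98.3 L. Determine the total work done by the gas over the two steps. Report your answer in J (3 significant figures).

W_total ≈ 6520 J

Step 1 (isobaric): W = PΔV = (135 kPa)(38.4 − 16.9 L) = 2902 J.
After step 1: P = 135 kPa, V = 38.4 L, T = 947.5 K.
Step 2 (adiabatic): W = (P₁V₁ − P₂V₂)/(γ−1) = (5184 − 2770)/0.667 = 3621 J.
W_total = 2902 + 3621 = 6523 J.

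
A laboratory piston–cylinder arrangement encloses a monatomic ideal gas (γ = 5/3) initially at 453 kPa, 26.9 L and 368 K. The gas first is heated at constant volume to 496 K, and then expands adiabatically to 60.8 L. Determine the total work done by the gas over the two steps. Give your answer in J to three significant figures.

W_total ≈ 10300 J

Step 1 (isochoric): W = 0 (constant volume).
After step 1: P = 610.6 kPa (V unchanged).
Step 2 (adiabatic): W = (P₁V₁ − P₂V₂)/(γ−1) = (16424 − 9536)/0.667 = 10332 J.
W_total = 0 + 10332 = 10332 J.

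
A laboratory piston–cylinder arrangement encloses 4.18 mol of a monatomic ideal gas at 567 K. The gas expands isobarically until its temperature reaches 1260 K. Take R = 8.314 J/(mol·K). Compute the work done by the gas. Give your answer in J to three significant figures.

Isobaric: W = P ΔV = nR ΔT.
W = (4.18)(8.314)(1260 − 567) = 24083 J.

W ≈ 24100 J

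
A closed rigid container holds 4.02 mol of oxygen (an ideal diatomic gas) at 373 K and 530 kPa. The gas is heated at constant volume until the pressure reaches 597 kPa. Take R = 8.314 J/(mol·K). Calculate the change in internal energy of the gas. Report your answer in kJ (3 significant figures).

ΔU ≈ 3.94 kJ

Constant volume ⇒ W = 0, so Q = ΔU = nCᵥΔT with Cᵥ = 5R/2 = 20.79 J/(mol·K).
At constant V, T₂/T₁ = P₂/P₁ ⇒ ΔT = T₁(P₂/P₁ − 1) = 373·(597/530 − 1) = 47.15 K.
ΔU = (4.02)(20.79)(47.15) = 3940 J.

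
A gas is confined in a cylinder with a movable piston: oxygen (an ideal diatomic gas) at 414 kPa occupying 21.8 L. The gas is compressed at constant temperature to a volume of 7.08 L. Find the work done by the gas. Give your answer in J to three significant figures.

Isothermal: W = nRT ln(V₂/V₁) = P₁V₁ ln(V₂/V₁).
P₁V₁ = (414 kPa)(21.8 L) = 9025 J.
W = 9025 × ln(7.08/21.8) = 9025 × -1.125
W_by_gas = -10150 J.

W ≈ -10200 J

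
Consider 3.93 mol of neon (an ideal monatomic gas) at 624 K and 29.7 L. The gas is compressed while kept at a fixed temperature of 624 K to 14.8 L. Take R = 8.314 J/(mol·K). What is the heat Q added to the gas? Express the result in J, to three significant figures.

Isothermal ⇒ ΔU = 0, so Q = W = nRT ln(V₂/V₁).
Q = (3.93)(8.314)(624) ln(14.8/29.7) = 20389 × -0.6965 = -14201 J.

Q ≈ -14200 J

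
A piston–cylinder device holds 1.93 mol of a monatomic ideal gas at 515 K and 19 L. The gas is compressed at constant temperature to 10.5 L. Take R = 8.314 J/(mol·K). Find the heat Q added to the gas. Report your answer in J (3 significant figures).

Q ≈ -4900 J

Isothermal ⇒ ΔU = 0, so Q = W = nRT ln(V₂/V₁).
Q = (1.93)(8.314)(515) ln(10.5/19) = 8264 × -0.5931 = -4901 J.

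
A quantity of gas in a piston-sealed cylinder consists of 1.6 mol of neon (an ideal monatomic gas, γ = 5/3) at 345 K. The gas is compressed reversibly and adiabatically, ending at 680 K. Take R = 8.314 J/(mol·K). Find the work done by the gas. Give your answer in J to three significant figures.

Adiabatic ⇒ Q = 0, so W_by = −ΔU = nCᵥ(T₁ − T₂).
Cᵥ = 3R/2 = 12.47 J/(mol·K).
W = (1.6)(12.47)(345 − 680) = -6684 J.

W ≈ -6680 J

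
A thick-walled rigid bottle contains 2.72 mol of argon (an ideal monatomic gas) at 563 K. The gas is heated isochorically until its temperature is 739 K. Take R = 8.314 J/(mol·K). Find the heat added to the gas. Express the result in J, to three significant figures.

Q ≈ 5970 J

Constant volume ⇒ W = 0, so Q = ΔU = nCᵥΔT with Cᵥ = 3R/2 = 12.47 J/(mol·K).
ΔU = (2.72)(12.47)(739 − 563) = 5970 J.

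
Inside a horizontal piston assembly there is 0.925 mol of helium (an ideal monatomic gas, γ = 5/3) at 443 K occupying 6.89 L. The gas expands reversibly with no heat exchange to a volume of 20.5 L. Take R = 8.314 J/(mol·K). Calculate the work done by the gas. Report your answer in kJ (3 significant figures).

Adiabatic: TV^(γ−1) = const with γ = 5/3.
T₂ = T₁ (V₁/V₂)^(γ−1) = 443 × (6.89/20.5)^0.667 = 443 × 0.4834 = 214.1 K.
W_by = nCᵥ(T₁ − T₂) = (0.925)(12.47)(443 − 214.1) = 2640 J.

W ≈ 2.64 kJ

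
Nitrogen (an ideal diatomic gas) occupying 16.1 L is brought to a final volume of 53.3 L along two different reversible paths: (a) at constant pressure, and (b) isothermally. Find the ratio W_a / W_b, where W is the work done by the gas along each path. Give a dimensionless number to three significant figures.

Path (a) isobaric: W = P₁(V₂ − V₁) → W_a/(P₁V₁) = 2.311.
Path (b) isothermal: W = P₁V₁ ln(V₂/V₁) → W_b/(P₁V₁) = 1.197.
W_a / W_b = 2.311 / 1.197 = 1.93.

W_a / W_b ≈ 1.93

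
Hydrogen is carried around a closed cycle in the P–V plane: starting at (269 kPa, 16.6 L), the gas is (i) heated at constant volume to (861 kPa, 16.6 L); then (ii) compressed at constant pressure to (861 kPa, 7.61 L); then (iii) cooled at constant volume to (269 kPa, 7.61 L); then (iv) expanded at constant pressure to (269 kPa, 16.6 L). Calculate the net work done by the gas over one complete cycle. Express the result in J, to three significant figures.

Constant-volume legs do no work.
W(ii) = (861)(7.61 − 16.6) = -7740 J; W(iv) = (269)(16.6 − 7.61) = 2418 J.
W_net = -7740 + 2418 = -5322 J (the counter-clockwise enclosed area).

W_net ≈ -5320 J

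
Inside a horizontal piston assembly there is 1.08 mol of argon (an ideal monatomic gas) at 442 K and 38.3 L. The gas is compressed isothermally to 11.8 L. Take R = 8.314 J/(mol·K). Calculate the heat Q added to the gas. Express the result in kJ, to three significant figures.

Q ≈ -4.67 kJ

Isothermal ⇒ ΔU = 0, so Q = W = nRT ln(V₂/V₁).
Q = (1.08)(8.314)(442) ln(11.8/38.3) = 3969 × -1.177 = -4673 J.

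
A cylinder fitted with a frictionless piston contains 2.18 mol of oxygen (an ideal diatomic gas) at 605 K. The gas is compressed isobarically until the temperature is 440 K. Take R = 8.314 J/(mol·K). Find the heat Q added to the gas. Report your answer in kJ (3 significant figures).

Isobaric: W = nRΔT = (2.18)(8.314)(-165) = -2991 J.
ΔU = nCᵥΔT with Cᵥ = 5R/2: ΔU = (2.18)(20.79)(-165) = -7476 J.
Q = ΔU + W = -7476 − 2991 = -10467 J.

Q ≈ -10.5 kJ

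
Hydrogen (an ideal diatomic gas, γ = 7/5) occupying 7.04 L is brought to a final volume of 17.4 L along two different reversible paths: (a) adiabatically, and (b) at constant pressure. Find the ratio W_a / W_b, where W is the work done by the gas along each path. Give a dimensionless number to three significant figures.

W_a / W_b ≈ 0.516

Path (a) adiabatic: W = P₁V₁(1 − (V₁/V₂)^(γ−1))/(γ−1) → W_a/(P₁V₁) = 0.7592.
Path (b) isobaric: W = P₁(V₂ − V₁) → W_b/(P₁V₁) = 1.472.
W_a / W_b = 0.7592 / 1.472 = 0.5159.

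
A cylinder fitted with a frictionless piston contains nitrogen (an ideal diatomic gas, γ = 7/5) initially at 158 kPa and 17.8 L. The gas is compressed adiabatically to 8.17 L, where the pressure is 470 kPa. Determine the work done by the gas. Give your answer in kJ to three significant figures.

Adiabatic: W = (P₁V₁ − P₂V₂)/(γ − 1) with γ = 7/5.
P₁V₁ = 2812 J, P₂V₂ = 3840 J.
W = (2812 − 3840) / 0.4 = -2569 J.

W ≈ -2.57 kJ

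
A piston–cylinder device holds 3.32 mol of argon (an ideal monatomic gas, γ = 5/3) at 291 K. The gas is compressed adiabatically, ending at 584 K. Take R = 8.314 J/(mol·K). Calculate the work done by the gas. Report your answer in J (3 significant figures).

Adiabatic ⇒ Q = 0, so W_by = −ΔU = nCᵥ(T₁ − T₂).
Cᵥ = 3R/2 = 12.47 J/(mol·K).
W = (3.32)(12.47)(291 − 584) = -12131 J.

W ≈ -12100 J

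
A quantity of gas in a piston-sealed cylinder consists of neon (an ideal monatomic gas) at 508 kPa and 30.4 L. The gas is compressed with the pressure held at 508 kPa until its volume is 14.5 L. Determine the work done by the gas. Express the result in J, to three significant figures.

Isobaric: W = P ΔV.
W = (508 kPa)(14.5 − 30.4 L) = (508)(-15.9) = -8077 J.

W ≈ -8080 J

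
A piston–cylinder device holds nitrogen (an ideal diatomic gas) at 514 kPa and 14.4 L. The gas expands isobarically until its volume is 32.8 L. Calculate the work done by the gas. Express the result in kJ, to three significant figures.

W ≈ 9.46 kJ

Isobaric: W = P ΔV.
W = (514 kPa)(32.8 − 14.4 L) = (514)(18.4) = 9458 J.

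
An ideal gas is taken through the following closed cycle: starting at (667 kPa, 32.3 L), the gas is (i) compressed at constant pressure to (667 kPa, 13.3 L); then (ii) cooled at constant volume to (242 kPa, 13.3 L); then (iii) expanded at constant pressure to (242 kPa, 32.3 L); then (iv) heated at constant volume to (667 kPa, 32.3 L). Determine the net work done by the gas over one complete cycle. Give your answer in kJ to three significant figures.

Constant-volume legs do no work.
W(i) = (667)(13.3 − 32.3) = -12673 J; W(iii) = (242)(32.3 − 13.3) = 4598 J.
W_net = -12673 + 4598 = -8075 J (the counter-clockwise enclosed area).

W_net ≈ -8.07 kJ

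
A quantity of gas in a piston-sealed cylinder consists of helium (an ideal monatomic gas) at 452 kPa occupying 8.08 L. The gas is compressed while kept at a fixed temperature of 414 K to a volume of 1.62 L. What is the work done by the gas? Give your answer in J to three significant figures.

Isothermal: W = nRT ln(V₂/V₁) = P₁V₁ ln(V₂/V₁).
P₁V₁ = (452 kPa)(8.08 L) = 3652 J.
W = 3652 × ln(1.62/8.08) = 3652 × -1.607
W_by_gas = -5869 J.

W ≈ -5870 J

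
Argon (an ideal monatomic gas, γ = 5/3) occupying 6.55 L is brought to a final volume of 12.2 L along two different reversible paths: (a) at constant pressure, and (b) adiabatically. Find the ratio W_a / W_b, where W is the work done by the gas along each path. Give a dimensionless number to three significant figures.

Path (a) isobaric: W = P₁(V₂ − V₁) → W_a/(P₁V₁) = 0.8626.
Path (b) adiabatic: W = P₁V₁(1 − (V₁/V₂)^(γ−1))/(γ−1) → W_b/(P₁V₁) = 0.5091.
W_a / W_b = 0.8626 / 0.5091 = 1.694.

W_a / W_b ≈ 1.69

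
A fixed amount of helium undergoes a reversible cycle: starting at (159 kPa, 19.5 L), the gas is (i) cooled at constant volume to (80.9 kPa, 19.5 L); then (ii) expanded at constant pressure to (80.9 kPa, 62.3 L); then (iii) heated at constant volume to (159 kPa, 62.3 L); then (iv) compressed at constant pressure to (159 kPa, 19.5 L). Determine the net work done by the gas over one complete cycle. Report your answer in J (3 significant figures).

W_net ≈ -3340 J

Constant-volume legs do no work.
W(ii) = (80.9)(62.3 − 19.5) = 3463 J; W(iv) = (159)(19.5 − 62.3) = -6805 J.
W_net = 3463 − 6805 = -3343 J (the counter-clockwise enclosed area).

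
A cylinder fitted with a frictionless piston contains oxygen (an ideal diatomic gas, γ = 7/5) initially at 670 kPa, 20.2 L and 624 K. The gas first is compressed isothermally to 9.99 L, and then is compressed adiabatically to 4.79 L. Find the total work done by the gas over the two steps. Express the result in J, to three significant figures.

Step 1 (isothermal): W = P₁V₁ ln(V₂/V₁) = (13534) ln(9.99/20.2) = -9529 J.
After step 1: P = 1355 kPa, V = 9.99 L, T = 624 K.
Step 2 (adiabatic): W = (P₁V₁ − P₂V₂)/(γ−1) = (13534 − 18160)/0.4 = -11565 J.
W_total = -9529 − 11565 = -21095 J.

W_total ≈ -21100 J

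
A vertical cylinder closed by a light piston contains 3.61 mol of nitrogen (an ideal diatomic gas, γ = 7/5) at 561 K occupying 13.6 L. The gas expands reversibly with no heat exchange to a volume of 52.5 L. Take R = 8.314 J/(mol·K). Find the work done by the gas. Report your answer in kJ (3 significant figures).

Adiabatic: TV^(γ−1) = const with γ = 7/5.
T₂ = T₁ (V₁/V₂)^(γ−1) = 561 × (13.6/52.5)^0.4 = 561 × 0.5826 = 326.8 K.
W_by = nCᵥ(T₁ − T₂) = (3.61)(20.79)(561 − 326.8) = 17571 J.

W ≈ 17.6 kJ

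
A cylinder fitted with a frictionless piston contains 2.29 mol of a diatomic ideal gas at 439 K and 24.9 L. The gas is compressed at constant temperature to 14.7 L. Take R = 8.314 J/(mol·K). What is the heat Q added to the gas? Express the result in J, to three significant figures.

Isothermal ⇒ ΔU = 0, so Q = W = nRT ln(V₂/V₁).
Q = (2.29)(8.314)(439) ln(14.7/24.9) = 8358 × -0.527 = -4405 J.

Q ≈ -4400 J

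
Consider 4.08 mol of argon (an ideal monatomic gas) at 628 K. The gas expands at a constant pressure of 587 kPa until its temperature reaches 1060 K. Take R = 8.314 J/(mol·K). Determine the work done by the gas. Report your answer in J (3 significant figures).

Isobaric: W = P ΔV = nR ΔT.
W = (4.08)(8.314)(1060 − 628) = 14654 J.

W ≈ 14700 J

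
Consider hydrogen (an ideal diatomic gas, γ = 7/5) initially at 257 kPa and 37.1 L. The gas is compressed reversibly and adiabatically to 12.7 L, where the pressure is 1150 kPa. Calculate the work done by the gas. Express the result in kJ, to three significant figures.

W ≈ -12.7 kJ

Adiabatic: W = (P₁V₁ − P₂V₂)/(γ − 1) with γ = 7/5.
P₁V₁ = 9535 J, P₂V₂ = 14605 J.
W = (9535 − 14605) / 0.4 = -12676 J.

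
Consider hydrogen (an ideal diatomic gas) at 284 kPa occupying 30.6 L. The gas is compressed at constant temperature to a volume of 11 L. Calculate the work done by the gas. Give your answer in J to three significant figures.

Isothermal: W = nRT ln(V₂/V₁) = P₁V₁ ln(V₂/V₁).
P₁V₁ = (284 kPa)(30.6 L) = 8690 J.
W = 8690 × ln(11/30.6) = 8690 × -1.023
W_by_gas = -8891 J.

W ≈ -8890 J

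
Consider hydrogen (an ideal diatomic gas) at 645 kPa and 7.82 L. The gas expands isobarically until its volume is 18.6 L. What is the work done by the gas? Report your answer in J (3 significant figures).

Isobaric: W = P ΔV.
W = (645 kPa)(18.6 − 7.82 L) = (645)(10.78) = 6953 J.

W ≈ 6950 J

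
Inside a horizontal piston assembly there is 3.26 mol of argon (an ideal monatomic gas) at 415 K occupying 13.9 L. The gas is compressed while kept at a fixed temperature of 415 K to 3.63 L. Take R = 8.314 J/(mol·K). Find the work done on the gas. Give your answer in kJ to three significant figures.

Isothermal: W = nRT ln(V₂/V₁).
W = (3.26)(8.314)(415) × ln(3.63/13.9)
  = 11248 × -1.343
W_by_gas = -15102 J; work on gas = −W_by = 15102 J.

W ≈ 15.1 kJ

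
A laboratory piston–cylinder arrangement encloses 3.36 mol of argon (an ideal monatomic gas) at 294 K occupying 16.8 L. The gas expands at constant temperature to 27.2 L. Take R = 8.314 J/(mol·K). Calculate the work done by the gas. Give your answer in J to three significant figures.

W ≈ 3960 J

Isothermal: W = nRT ln(V₂/V₁).
W = (3.36)(8.314)(294) × ln(27.2/16.8)
  = 8213 × 0.4818
W_by_gas = 3957 J.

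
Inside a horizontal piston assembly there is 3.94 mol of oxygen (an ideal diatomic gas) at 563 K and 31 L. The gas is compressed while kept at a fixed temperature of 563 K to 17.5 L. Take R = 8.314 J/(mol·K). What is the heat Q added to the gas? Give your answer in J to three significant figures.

Q ≈ -10500 J

Isothermal ⇒ ΔU = 0, so Q = W = nRT ln(V₂/V₁).
Q = (3.94)(8.314)(563) ln(17.5/31) = 18442 × -0.5718 = -10545 J.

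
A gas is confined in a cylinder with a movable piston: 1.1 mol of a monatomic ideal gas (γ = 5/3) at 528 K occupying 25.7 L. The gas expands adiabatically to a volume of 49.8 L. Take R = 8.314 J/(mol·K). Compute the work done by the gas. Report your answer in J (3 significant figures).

W ≈ 2580 J

Adiabatic: TV^(γ−1) = const with γ = 5/3.
T₂ = T₁ (V₁/V₂)^(γ−1) = 528 × (25.7/49.8)^0.667 = 528 × 0.6434 = 339.7 K.
W_by = nCᵥ(T₁ − T₂) = (1.1)(12.47)(528 − 339.7) = 2583 J.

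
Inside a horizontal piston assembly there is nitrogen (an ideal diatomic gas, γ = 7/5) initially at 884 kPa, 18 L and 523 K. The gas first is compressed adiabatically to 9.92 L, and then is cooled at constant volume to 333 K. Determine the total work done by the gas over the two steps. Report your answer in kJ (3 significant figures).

Step 1 (adiabatic): W = (P₁V₁ − P₂V₂)/(γ−1) = (15912 − 20194)/0.4 = -10706 J.
Step 2 (isochoric): W = 0 (constant volume).
W_total = -10706 + 0 = -10706 J.

W_total ≈ -10.7 kJ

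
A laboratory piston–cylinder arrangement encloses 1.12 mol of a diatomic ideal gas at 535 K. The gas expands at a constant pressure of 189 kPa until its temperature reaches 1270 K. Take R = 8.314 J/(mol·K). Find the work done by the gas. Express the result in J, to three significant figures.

Isobaric: W = P ΔV = nR ΔT.
W = (1.12)(8.314)(1270 − 535) = 6844 J.

W ≈ 6840 J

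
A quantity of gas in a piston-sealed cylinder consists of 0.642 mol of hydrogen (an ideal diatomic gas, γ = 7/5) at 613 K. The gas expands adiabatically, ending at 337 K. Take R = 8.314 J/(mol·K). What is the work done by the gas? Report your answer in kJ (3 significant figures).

W ≈ 3.68 kJ

Adiabatic ⇒ Q = 0, so W_by = −ΔU = nCᵥ(T₁ − T₂).
Cᵥ = 5R/2 = 20.79 J/(mol·K).
W = (0.642)(20.79)(613 − 337) = 3683 J.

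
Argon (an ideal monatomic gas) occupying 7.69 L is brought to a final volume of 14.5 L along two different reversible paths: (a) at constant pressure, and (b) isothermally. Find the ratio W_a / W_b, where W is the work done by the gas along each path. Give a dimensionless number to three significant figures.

Path (a) isobaric: W = P₁(V₂ − V₁) → W_a/(P₁V₁) = 0.8856.
Path (b) isothermal: W = P₁V₁ ln(V₂/V₁) → W_b/(P₁V₁) = 0.6342.
W_a / W_b = 0.8856 / 0.6342 = 1.396.

W_a / W_b ≈ 1.40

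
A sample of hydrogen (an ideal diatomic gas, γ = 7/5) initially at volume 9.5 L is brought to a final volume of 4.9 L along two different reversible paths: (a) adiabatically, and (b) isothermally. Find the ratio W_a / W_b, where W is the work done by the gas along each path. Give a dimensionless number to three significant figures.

W_a / W_b ≈ 1.14

Path (a) adiabatic: W = P₁V₁(1 − (V₁/V₂)^(γ−1))/(γ−1) → W_a/(P₁V₁) = -0.758.
Path (b) isothermal: W = P₁V₁ ln(V₂/V₁) → W_b/(P₁V₁) = -0.6621.
W_a / W_b = -0.758 / -0.6621 = 1.145.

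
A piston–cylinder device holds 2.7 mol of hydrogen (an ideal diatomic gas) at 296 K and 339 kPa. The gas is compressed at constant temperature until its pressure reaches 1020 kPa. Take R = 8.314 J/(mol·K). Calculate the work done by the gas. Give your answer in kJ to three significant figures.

Isothermal process: W = nRT ln(V₂/V₁) = nRT ln(P₁/P₂).
W = (2.7)(8.314)(296) × ln(339/1020)
  = 6645 × ln(0.3324) = 6645 × -1.102
W_by_gas = -7319 J.

W ≈ -7.32 kJ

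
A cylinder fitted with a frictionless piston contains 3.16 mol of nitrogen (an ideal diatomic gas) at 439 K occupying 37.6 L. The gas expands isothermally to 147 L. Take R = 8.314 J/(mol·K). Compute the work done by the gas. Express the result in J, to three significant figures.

Isothermal: W = nRT ln(V₂/V₁).
W = (3.16)(8.314)(439) × ln(147/37.6)
  = 11534 × 1.363
W_by_gas = 15725 J.

W ≈ 15700 J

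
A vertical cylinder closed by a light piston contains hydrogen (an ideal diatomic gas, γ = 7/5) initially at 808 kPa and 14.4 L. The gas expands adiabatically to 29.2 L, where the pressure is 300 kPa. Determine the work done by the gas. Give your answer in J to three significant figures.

Adiabatic: W = (P₁V₁ − P₂V₂)/(γ − 1) with γ = 7/5.
P₁V₁ = 11635 J, P₂V₂ = 8760 J.
W = (11635 − 8760) / 0.4 = 7188 J.

W ≈ 7190 J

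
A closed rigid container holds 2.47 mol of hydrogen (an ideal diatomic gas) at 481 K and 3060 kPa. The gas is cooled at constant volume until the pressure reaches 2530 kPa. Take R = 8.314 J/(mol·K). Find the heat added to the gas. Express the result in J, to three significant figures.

Constant volume ⇒ W = 0, so Q = ΔU = nCᵥΔT with Cᵥ = 5R/2 = 20.79 J/(mol·K).
At constant V, T₂/T₁ = P₂/P₁ ⇒ ΔT = T₁(P₂/P₁ − 1) = 481·(2530/3060 − 1) = -83.31 K.
ΔU = (2.47)(20.79)(-83.31) = -4277 J.

Q ≈ -4280 J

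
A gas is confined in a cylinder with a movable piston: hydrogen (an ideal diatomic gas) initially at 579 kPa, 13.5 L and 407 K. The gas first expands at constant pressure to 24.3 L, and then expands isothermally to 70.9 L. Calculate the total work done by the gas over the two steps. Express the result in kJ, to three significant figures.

W_total ≈ 21.3 kJ

Step 1 (isobaric): W = PΔV = (579 kPa)(24.3 − 13.5 L) = 6253 J.
After step 1: P = 579 kPa, V = 24.3 L, T = 732.6 K.
Step 2 (isothermal): W = P₁V₁ ln(V₂/V₁) = (14070) ln(70.9/24.3) = 15066 J.
W_total = 6253 + 15066 = 21319 J.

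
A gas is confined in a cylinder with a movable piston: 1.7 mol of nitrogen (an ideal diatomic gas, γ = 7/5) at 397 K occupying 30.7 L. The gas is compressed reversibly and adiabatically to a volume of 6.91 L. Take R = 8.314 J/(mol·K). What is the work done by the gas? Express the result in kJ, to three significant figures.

Adiabatic: TV^(γ−1) = const with γ = 7/5.
T₂ = T₁ (V₁/V₂)^(γ−1) = 397 × (30.7/6.91)^0.4 = 397 × 1.816 = 720.9 K.
W_by = nCᵥ(T₁ − T₂) = (1.7)(20.79)(397 − 720.9) = -11444 J.

W ≈ -11.4 kJ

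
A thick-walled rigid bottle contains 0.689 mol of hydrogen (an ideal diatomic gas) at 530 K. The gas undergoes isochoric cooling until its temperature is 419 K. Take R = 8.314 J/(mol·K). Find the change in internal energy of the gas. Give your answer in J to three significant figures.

ΔU ≈ -1590 J

Constant volume ⇒ W = 0, so Q = ΔU = nCᵥΔT with Cᵥ = 5R/2 = 20.79 J/(mol·K).
ΔU = (0.689)(20.79)(419 − 530) = -1590 J.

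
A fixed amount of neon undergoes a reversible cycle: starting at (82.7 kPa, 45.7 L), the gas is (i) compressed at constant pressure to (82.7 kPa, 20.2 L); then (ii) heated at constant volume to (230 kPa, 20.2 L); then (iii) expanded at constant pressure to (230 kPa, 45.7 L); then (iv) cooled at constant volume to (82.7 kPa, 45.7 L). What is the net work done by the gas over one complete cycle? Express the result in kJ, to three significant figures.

W_net ≈ 3.76 kJ

Constant-volume legs do no work.
W(i) = (82.7)(20.2 − 45.7) = -2109 J; W(iii) = (230)(45.7 − 20.2) = 5865 J.
W_net = -2109 + 5865 = 3756 J (the clockwise enclosed area).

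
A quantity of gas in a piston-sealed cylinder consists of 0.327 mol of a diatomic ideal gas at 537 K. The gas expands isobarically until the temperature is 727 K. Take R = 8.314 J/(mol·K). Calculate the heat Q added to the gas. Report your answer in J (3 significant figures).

Q ≈ 1810 J

Isobaric: W = nRΔT = (0.327)(8.314)(190) = 516.5 J.
ΔU = nCᵥΔT with Cᵥ = 5R/2: ΔU = (0.327)(20.79)(190) = 1291 J.
Q = ΔU + W = 1291 + 516.5 = 1808 J.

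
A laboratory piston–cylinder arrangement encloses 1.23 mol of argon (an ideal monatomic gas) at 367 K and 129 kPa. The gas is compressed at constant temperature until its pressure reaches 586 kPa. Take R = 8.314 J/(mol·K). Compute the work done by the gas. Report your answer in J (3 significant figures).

Isothermal process: W = nRT ln(V₂/V₁) = nRT ln(P₁/P₂).
W = (1.23)(8.314)(367) × ln(129/586)
  = 3753 × ln(0.2201) = 3753 × -1.514
W_by_gas = -5680 J.

W ≈ -5680 J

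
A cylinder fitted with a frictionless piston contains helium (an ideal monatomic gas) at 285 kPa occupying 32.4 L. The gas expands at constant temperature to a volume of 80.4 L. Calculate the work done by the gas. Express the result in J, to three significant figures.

W ≈ 8390 J

Isothermal: W = nRT ln(V₂/V₁) = P₁V₁ ln(V₂/V₁).
P₁V₁ = (285 kPa)(32.4 L) = 9234 J.
W = 9234 × ln(80.4/32.4) = 9234 × 0.9089
W_by_gas = 8392 J.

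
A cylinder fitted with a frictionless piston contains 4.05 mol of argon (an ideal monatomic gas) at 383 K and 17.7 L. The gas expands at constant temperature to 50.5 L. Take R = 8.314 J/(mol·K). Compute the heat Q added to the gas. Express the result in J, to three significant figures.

Isothermal ⇒ ΔU = 0, so Q = W = nRT ln(V₂/V₁).
Q = (4.05)(8.314)(383) ln(50.5/17.7) = 12896 × 1.048 = 13521 J.

Q ≈ 13500 J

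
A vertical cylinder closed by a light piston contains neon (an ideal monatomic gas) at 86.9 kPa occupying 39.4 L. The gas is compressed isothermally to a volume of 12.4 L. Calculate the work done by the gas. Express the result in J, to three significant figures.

Isothermal: W = nRT ln(V₂/V₁) = P₁V₁ ln(V₂/V₁).
P₁V₁ = (86.9 kPa)(39.4 L) = 3424 J.
W = 3424 × ln(12.4/39.4) = 3424 × -1.156
W_by_gas = -3958 J.

W ≈ -3960 J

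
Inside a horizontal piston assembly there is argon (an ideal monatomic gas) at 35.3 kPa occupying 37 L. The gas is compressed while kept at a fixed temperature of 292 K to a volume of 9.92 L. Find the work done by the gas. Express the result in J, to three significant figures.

Isothermal: W = nRT ln(V₂/V₁) = P₁V₁ ln(V₂/V₁).
P₁V₁ = (35.3 kPa)(37 L) = 1306 J.
W = 1306 × ln(9.92/37) = 1306 × -1.316
W_by_gas = -1719 J.

W ≈ -1720 J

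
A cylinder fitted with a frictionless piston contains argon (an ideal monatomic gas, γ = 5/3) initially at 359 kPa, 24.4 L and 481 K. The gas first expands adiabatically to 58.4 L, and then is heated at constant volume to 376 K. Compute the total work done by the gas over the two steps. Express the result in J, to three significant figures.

Step 1 (adiabatic): W = (P₁V₁ − P₂V₂)/(γ−1) = (8760 − 4896)/0.667 = 5796 J.
Step 2 (isochoric): W = 0 (constant volume).
W_total = 5796 + 0 = 5796 J.

W_total ≈ 5800 J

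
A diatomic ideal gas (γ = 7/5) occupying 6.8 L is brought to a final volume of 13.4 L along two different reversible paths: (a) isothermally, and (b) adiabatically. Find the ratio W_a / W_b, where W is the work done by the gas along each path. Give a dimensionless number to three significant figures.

Path (a) isothermal: W = P₁V₁ ln(V₂/V₁) → W_a/(P₁V₁) = 0.6783.
Path (b) adiabatic: W = P₁V₁(1 − (V₁/V₂)^(γ−1))/(γ−1) → W_b/(P₁V₁) = 0.5941.
W_a / W_b = 0.6783 / 0.5941 = 1.142.

W_a / W_b ≈ 1.14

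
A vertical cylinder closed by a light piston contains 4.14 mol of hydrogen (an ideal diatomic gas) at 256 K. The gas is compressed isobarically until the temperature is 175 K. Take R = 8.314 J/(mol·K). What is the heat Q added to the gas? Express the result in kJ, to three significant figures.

Q ≈ -9.76 kJ

Isobaric: W = nRΔT = (4.14)(8.314)(-81) = -2788 J.
ΔU = nCᵥΔT with Cᵥ = 5R/2: ΔU = (4.14)(20.79)(-81) = -6970 J.
Q = ΔU + W = -6970 − 2788 = -9758 J.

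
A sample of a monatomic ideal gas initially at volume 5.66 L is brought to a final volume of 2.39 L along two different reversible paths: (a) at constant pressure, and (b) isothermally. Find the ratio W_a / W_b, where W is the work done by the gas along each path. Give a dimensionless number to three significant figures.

W_a / W_b ≈ 0.670

Path (a) isobaric: W = P₁(V₂ − V₁) → W_a/(P₁V₁) = -0.5777.
Path (b) isothermal: W = P₁V₁ ln(V₂/V₁) → W_b/(P₁V₁) = -0.8621.
W_a / W_b = -0.5777 / -0.8621 = 0.6701.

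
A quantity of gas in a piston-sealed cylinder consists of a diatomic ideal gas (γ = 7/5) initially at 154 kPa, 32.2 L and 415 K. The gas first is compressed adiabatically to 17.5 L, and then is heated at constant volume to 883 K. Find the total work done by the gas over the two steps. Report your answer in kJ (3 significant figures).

Step 1 (adiabatic): W = (P₁V₁ − P₂V₂)/(γ−1) = (4959 − 6329)/0.4 = -3424 J.
Step 2 (isochoric): W = 0 (constant volume).
W_total = -3424 + 0 = -3424 J.

W_total ≈ -3.42 kJ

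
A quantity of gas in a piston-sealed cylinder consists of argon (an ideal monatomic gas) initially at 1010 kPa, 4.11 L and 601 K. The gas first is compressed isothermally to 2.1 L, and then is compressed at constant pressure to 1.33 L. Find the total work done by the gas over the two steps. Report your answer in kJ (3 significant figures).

Step 1 (isothermal): W = P₁V₁ ln(V₂/V₁) = (4151) ln(2.1/4.11) = -2787 J.
After step 1: P = 1977 kPa, V = 2.1 L, T = 601 K.
Step 2 (isobaric): W = PΔV = (1977 kPa)(1.33 − 2.1 L) = -1522 J.
W_total = -2787 − 1522 = -4309 J.

W_total ≈ -4.31 kJ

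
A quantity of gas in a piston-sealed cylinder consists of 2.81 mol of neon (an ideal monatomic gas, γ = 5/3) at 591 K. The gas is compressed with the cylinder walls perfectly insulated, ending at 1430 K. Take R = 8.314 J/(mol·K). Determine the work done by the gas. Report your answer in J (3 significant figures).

Adiabatic ⇒ Q = 0, so W_by = −ΔU = nCᵥ(T₁ − T₂).
Cᵥ = 3R/2 = 12.47 J/(mol·K).
W = (2.81)(12.47)(591 − 1430) = -29402 J.

W ≈ -29400 J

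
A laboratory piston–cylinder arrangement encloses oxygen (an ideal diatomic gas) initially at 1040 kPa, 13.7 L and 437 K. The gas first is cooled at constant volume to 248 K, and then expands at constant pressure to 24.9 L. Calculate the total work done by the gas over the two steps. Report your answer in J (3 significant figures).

W_total ≈ 6610 J

Step 1 (isochoric): W = 0 (constant volume).
After step 1: P = 590.2 kPa (V unchanged).
Step 2 (isobaric): W = PΔV = (590.2 kPa)(24.9 − 13.7 L) = 6610 J.
W_total = 0 + 6610 = 6610 J.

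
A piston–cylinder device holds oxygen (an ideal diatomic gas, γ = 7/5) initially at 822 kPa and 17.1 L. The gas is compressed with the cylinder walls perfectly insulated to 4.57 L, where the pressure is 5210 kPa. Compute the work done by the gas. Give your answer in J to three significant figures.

W ≈ -24400 J

Adiabatic: W = (P₁V₁ − P₂V₂)/(γ − 1) with γ = 7/5.
P₁V₁ = 14056 J, P₂V₂ = 23810 J.
W = (14056 − 23810) / 0.4 = -24384 J.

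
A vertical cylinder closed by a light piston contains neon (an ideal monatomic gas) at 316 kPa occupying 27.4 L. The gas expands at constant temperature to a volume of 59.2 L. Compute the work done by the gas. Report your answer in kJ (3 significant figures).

Isothermal: W = nRT ln(V₂/V₁) = P₁V₁ ln(V₂/V₁).
P₁V₁ = (316 kPa)(27.4 L) = 8658 J.
W = 8658 × ln(59.2/27.4) = 8658 × 0.7704
W_by_gas = 6670 J.

W ≈ 6.67 kJ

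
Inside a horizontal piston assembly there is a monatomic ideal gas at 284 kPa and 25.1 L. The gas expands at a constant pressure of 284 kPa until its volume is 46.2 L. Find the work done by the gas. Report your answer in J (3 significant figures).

Isobaric: W = P ΔV.
W = (284 kPa)(46.2 − 25.1 L) = (284)(21.1) = 5992 J.

W ≈ 5990 J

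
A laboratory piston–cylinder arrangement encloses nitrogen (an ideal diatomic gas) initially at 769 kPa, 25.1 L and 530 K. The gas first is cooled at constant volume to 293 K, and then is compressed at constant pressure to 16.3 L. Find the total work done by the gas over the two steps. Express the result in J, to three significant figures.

Step 1 (isochoric): W = 0 (constant volume).
After step 1: P = 425.1 kPa (V unchanged).
Step 2 (isobaric): W = PΔV = (425.1 kPa)(16.3 − 25.1 L) = -3741 J.
W_total = 0 − 3741 = -3741 J.

W_total ≈ -3740 J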